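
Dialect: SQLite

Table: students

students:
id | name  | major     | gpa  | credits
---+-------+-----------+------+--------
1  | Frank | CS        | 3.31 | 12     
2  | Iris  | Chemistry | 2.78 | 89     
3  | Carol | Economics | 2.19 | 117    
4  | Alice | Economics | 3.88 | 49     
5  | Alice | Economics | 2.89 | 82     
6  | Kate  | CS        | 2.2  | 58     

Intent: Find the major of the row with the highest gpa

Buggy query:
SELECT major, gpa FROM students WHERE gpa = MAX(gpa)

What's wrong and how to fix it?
Bug: MAX(gpa) is an aggregate and cannot be used directly in WHERE

Fix: Wrap MAX in a scalar subquery so WHERE compares against a single value

Corrected query:
SELECT major, gpa FROM students WHERE gpa = (SELECT MAX(gpa) FROM students)

Result:
major     | gpa 
----------+-----
Economics | 3.88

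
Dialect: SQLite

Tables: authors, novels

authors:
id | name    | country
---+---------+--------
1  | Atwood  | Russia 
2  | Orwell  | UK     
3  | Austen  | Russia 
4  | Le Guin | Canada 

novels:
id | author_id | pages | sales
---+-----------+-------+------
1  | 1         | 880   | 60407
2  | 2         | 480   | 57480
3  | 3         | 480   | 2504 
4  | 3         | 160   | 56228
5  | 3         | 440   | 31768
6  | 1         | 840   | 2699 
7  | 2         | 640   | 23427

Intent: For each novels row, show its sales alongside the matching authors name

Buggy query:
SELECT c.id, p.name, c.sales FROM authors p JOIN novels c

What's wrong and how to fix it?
Bug: JOIN with no ON clause produces a cartesian product; every novels row pairs with every authors row

Fix: Add ON c.author_id = p.id to the JOIN

Corrected query:
SELECT c.id, p.name, c.sales FROM authors p JOIN novels c ON c.author_id = p.id

Result:
id | name   | sales
---+--------+------
1  | Atwood | 60407
2  | Orwell | 57480
3  | Austen | 2504 
4  | Austen | 56228
5  | Austen | 31768
6  | Atwood | 2699 
7  | Orwell | 23427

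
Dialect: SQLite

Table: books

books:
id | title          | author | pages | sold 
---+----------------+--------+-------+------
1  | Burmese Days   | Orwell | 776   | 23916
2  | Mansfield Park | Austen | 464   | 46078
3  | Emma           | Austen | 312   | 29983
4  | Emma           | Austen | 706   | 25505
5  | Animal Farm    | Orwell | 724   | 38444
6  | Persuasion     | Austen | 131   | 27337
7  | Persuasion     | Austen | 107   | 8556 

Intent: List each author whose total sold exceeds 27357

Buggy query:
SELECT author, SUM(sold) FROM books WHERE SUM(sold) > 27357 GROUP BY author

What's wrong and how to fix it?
Bug: WHERE runs before GROUP BY, so aggregates aren't available there

Fix: Use HAVING (which filters groups after aggregation) instead of WHERE

Corrected query:
SELECT author, SUM(sold) FROM books GROUP BY author HAVING SUM(sold) > 27357

Result:
author | SUM(sold)
-------+----------
Austen | 137459   
Orwell | 62360    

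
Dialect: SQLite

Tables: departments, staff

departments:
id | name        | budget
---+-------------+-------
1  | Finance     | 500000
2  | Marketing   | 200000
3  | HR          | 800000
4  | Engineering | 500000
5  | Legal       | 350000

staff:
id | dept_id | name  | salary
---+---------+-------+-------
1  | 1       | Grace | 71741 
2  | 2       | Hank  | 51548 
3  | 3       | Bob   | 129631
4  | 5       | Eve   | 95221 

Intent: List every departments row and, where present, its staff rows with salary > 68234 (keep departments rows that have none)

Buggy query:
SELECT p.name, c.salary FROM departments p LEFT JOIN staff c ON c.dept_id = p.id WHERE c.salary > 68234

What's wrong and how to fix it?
Bug: A WHERE condition on the right-hand table after LEFT JOIN drops unmatched parents

Fix: Move the right-table condition into the ON clause so unmatched parents are kept

Corrected query:
SELECT p.name, c.salary FROM departments p LEFT JOIN staff c ON c.dept_id = p.id AND c.salary > 68234

Result:
name        | salary
------------+-------
Finance     | 71741 
Marketing   | NULL  
HR          | 129631
Engineering | NULL  
Legal       | 95221 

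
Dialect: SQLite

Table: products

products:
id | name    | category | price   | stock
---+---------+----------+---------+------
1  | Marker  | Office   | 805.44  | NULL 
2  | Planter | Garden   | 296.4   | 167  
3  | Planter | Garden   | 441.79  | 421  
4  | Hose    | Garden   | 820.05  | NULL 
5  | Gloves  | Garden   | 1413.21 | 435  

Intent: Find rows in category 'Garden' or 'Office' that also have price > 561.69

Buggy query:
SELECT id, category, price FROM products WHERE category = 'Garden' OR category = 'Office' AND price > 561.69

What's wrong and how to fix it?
Bug: AND binds tighter than OR, so this parses as category = 'Garden' OR (category = 'Office' AND price > 561.69)

Fix: Add parentheses around the OR so the AND applies to both alternatives

Corrected query:
SELECT id, category, price FROM products WHERE (category = 'Garden' OR category = 'Office') AND price > 561.69

Result:
id | category | price  
---+----------+--------
1  | Office   | 805.44 
4  | Garden   | 820.05 
5  | Garden   | 1413.21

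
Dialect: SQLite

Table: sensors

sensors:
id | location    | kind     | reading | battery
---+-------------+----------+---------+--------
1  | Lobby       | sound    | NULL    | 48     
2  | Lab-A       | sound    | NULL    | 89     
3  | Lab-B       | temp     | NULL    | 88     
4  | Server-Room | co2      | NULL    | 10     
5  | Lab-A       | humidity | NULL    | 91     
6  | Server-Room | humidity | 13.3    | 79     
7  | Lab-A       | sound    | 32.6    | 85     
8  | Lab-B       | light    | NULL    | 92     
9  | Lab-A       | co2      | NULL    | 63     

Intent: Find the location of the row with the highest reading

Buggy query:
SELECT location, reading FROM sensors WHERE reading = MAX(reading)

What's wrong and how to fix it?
Bug: WHERE is evaluated per row; an aggregate over the whole table isn't defined there

Fix: Use a subquery: WHERE reading = (SELECT MAX(reading) FROM sensors)

Corrected query:
SELECT location, reading FROM sensors WHERE reading = (SELECT MAX(reading) FROM sensors)

Result:
location | reading
---------+--------
Lab-A    | 32.6   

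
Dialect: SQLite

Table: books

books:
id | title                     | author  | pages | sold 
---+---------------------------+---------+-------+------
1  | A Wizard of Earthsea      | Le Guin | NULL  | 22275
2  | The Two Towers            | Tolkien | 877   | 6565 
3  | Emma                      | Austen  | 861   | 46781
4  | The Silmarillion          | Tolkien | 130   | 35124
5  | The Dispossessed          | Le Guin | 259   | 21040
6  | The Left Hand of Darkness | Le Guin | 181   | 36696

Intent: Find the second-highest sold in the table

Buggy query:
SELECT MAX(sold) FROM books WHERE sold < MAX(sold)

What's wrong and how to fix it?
Bug: MAX(sold) on the right of the comparison is an aggregate-in-WHERE error

Fix: Put the inner MAX in a scalar subquery

Corrected query:
SELECT MAX(sold) FROM books WHERE sold < (SELECT MAX(sold) FROM books)

Result:
MAX(sold)
---------
36696    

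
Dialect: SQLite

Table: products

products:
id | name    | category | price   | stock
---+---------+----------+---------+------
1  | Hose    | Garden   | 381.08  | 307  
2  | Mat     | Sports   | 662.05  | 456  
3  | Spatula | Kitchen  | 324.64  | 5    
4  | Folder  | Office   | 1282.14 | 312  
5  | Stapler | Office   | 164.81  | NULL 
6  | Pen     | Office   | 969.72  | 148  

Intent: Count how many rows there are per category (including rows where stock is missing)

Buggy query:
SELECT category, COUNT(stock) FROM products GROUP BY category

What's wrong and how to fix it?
Bug: COUNT(column) counts non-NULL values only; rows with NULL stock aren't counted

Fix: Use COUNT(*) to count all rows regardless of NULL

Corrected query:
SELECT category, COUNT(*) FROM products GROUP BY category

Result:
category | COUNT(*)
---------+---------
Garden   | 1       
Kitchen  | 1       
Office   | 3       
Sports   | 1       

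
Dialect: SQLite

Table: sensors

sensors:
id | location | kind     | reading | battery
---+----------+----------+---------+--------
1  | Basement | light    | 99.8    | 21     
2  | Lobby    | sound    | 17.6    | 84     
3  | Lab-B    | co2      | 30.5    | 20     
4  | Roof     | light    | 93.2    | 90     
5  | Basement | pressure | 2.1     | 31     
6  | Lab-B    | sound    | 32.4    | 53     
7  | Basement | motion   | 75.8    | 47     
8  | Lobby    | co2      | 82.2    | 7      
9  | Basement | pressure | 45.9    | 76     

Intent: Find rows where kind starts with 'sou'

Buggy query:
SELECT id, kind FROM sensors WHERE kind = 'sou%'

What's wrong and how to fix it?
Bug: '=' compares the literal string including the % character; pattern matching needs LIKE

Fix: Replace '=' with LIKE so 'sou%' is treated as a pattern

Corrected query:
SELECT id, kind FROM sensors WHERE kind LIKE 'sou%'

Result:
id | kind 
---+------
2  | sound
6  | sound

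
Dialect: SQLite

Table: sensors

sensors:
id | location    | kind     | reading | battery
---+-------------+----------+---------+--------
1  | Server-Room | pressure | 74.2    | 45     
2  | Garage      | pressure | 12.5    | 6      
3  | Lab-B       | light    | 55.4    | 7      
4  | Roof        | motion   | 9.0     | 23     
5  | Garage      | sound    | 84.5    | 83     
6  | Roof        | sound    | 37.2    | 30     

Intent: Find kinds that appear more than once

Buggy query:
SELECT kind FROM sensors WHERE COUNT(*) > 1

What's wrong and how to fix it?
Bug: WHERE can't reference COUNT(*); aggregates are computed after WHERE

Fix: Group first, then use HAVING for the count condition

Corrected query:
SELECT kind FROM sensors GROUP BY kind HAVING COUNT(*) > 1

Result:
kind    
--------
pressure
sound   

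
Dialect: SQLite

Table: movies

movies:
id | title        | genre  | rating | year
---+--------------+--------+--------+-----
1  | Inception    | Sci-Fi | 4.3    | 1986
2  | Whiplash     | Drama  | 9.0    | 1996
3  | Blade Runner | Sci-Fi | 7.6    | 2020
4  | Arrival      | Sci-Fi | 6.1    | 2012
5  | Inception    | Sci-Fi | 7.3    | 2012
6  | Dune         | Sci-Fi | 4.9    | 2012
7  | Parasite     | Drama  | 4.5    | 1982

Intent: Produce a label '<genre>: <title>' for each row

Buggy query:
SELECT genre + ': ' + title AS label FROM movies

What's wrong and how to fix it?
Bug: '+' is numeric addition; on text columns SQLite converts them to 0 instead of concatenating

Fix: Replace + with || to concatenate text

Corrected query:
SELECT genre || ': ' || title AS label FROM movies

Result:
label               
--------------------
Sci-Fi: Inception   
Drama: Whiplash     
Sci-Fi: Blade Runner
Sci-Fi: Arrival     
Sci-Fi: Inception   
Sci-Fi: Dune        
Drama: Parasite     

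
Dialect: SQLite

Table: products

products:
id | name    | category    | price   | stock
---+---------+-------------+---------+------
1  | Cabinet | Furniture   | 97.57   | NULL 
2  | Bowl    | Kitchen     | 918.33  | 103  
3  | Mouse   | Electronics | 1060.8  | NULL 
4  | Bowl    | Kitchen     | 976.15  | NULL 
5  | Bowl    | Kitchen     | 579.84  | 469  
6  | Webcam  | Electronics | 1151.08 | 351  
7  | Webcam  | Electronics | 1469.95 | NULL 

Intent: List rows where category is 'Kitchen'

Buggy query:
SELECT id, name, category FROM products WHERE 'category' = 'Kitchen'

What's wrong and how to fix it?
Bug: Single quotes denote string literals in SQL; the column name is being compared as a constant string

Fix: Remove the quotes around the column name (or use double quotes for an identifier)

Corrected query:
SELECT id, name, category FROM products WHERE category = 'Kitchen'

Result:
id | name | category
---+------+---------
2  | Bowl | Kitchen 
4  | Bowl | Kitchen 
5  | Bowl | Kitchen 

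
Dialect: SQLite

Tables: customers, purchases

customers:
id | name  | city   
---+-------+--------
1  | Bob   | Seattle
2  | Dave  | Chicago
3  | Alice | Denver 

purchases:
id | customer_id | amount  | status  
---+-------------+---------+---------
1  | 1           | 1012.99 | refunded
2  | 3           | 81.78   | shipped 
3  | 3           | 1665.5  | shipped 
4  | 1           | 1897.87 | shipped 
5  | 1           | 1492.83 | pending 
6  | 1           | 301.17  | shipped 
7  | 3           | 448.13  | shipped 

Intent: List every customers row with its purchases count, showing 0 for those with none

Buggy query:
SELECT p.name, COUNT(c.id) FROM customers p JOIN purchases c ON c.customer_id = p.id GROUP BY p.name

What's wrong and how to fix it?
Bug: An inner join excludes parents with zero children

Fix: Switch to LEFT JOIN to retain unmatched parent rows

Corrected query:
SELECT p.name, COUNT(c.id) FROM customers p LEFT JOIN purchases c ON c.customer_id = p.id GROUP BY p.name

Result:
name  | COUNT(c.id)
------+------------
Alice | 3          
Bob   | 4          
Dave  | 0          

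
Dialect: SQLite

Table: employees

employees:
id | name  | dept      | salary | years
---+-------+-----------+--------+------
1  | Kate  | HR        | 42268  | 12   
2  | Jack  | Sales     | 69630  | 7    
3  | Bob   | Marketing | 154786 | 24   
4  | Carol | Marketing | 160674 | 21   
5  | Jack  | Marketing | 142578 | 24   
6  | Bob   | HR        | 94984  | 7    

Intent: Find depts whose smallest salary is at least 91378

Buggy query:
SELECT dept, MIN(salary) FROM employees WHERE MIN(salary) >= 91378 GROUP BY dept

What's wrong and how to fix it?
Bug: MIN() in WHERE is a misuse of aggregate

Fix: Replace WHERE with HAVING after the GROUP BY

Corrected query:
SELECT dept, MIN(salary) FROM employees GROUP BY dept HAVING MIN(salary) >= 91378

Result:
dept      | MIN(salary)
----------+------------
Marketing | 142578     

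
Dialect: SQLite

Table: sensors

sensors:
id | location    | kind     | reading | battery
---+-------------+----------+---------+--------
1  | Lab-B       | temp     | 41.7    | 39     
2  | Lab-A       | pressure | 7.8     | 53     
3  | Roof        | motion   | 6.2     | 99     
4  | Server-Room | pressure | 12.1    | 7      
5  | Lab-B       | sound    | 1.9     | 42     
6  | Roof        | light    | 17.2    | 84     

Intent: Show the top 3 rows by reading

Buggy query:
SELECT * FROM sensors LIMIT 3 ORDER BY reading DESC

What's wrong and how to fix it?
Bug: ORDER BY cannot follow LIMIT; LIMIT is the final clause

Fix: Swap the clauses: ORDER BY first, then LIMIT

Corrected query:
SELECT * FROM sensors ORDER BY reading DESC LIMIT 3

Result:
id | location    | kind     | reading | battery
---+-------------+----------+---------+--------
1  | Lab-B       | temp     | 41.7    | 39     
6  | Roof        | light    | 17.2    | 84     
4  | Server-Room | pressure | 12.1    | 7      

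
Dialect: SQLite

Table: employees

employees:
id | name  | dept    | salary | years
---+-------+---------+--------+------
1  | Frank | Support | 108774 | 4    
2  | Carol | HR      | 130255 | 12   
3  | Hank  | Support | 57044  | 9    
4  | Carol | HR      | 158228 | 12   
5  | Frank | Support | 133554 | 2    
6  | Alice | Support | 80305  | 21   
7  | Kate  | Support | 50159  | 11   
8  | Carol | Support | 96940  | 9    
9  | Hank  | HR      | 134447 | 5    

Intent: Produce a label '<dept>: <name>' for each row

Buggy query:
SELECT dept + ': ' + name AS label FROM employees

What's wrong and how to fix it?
Bug: '+' is numeric addition; on text columns SQLite converts them to 0 instead of concatenating

Fix: Use the || operator for string concatenation

Corrected query:
SELECT dept || ': ' || name AS label FROM employees

Result:
label         
--------------
Support: Frank
HR: Carol     
Support: Hank 
HR: Carol     
Support: Frank
Support: Alice
Support: Kate 
Support: Carol
HR: Hank      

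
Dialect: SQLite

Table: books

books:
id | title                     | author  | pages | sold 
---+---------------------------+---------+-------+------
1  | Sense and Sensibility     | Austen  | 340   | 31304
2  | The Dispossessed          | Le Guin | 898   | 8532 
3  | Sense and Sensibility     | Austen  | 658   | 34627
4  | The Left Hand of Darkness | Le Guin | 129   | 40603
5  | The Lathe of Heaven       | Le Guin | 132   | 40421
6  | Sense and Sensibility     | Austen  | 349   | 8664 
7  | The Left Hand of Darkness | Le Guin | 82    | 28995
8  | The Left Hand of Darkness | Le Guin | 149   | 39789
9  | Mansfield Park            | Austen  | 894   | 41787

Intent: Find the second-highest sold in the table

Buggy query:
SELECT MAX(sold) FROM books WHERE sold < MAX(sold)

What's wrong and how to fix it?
Bug: MAX(sold) on the right of the comparison is an aggregate-in-WHERE error

Fix: Compute the overall MAX in a subquery, then take MAX of rows below it

Corrected query:
SELECT MAX(sold) FROM books WHERE sold < (SELECT MAX(sold) FROM books)

Result:
MAX(sold)
---------
40603    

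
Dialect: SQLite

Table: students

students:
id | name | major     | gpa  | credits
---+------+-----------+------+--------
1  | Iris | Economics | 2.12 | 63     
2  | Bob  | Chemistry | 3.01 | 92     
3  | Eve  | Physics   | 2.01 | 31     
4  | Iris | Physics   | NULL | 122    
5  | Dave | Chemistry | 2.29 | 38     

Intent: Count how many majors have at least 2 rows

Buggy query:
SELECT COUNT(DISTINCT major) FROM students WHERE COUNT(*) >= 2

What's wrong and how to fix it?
Bug: COUNT(*) cannot appear in WHERE; the per-group count doesn't exist yet

Fix: Group first with HAVING COUNT(*) >= 2, then COUNT the resulting groups

Corrected query:
SELECT COUNT(*) FROM (SELECT major FROM students GROUP BY major HAVING COUNT(*) >= 2)

Result:
COUNT(*)
--------
2       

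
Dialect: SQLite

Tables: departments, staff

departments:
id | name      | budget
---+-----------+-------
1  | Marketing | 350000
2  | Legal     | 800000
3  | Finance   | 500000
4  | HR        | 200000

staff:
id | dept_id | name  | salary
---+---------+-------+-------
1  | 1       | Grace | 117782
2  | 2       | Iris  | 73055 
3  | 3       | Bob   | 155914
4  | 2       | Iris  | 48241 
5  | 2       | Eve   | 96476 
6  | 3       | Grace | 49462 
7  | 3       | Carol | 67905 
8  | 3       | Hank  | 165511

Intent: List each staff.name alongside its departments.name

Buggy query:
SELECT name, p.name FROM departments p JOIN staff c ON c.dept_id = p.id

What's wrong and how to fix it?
Bug: Both tables have a 'name' column; the unqualified reference is ambiguous

Fix: Qualify the column with its table alias (c.name)

Corrected query:
SELECT c.name, p.name FROM departments p JOIN staff c ON c.dept_id = p.id

Result:
name  | name     
------+----------
Grace | Marketing
Iris  | Legal    
Bob   | Finance  
Iris  | Legal    
Eve   | Legal    
Grace | Finance  
Carol | Finance  
Hank  | Finance  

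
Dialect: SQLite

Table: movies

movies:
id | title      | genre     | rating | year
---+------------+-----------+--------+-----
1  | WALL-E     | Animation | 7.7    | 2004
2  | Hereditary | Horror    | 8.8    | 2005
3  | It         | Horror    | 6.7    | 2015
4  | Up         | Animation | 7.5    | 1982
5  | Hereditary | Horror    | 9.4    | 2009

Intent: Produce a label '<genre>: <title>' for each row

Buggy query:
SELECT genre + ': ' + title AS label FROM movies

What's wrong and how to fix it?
Bug: SQLite uses || for string concatenation; + coerces text to numbers (yielding 0)

Fix: Use the || operator for string concatenation

Corrected query:
SELECT genre || ': ' || title AS label FROM movies

Result:
label             
------------------
Animation: WALL-E 
Horror: Hereditary
Horror: It        
Animation: Up     
Horror: Hereditary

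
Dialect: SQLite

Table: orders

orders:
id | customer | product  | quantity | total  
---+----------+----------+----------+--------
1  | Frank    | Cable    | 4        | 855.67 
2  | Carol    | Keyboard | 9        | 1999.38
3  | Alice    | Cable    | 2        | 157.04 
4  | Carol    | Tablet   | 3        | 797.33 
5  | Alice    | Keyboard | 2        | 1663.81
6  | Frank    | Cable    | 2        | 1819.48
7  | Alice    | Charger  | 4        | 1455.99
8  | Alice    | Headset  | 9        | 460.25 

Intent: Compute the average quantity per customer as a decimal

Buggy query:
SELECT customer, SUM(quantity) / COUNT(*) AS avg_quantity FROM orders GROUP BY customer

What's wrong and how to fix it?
Bug: SUM(quantity) and COUNT(*) are both integers; the division truncates the fractional part

Fix: Cast one side to REAL so the division keeps the fractional part

Corrected query:
SELECT customer, SUM(quantity) * 1.0 / COUNT(*) AS avg_quantity FROM orders GROUP BY customer

Result:
customer | avg_quantity
---------+-------------
Alice    | 4.25        
Carol    | 6           
Frank    | 3           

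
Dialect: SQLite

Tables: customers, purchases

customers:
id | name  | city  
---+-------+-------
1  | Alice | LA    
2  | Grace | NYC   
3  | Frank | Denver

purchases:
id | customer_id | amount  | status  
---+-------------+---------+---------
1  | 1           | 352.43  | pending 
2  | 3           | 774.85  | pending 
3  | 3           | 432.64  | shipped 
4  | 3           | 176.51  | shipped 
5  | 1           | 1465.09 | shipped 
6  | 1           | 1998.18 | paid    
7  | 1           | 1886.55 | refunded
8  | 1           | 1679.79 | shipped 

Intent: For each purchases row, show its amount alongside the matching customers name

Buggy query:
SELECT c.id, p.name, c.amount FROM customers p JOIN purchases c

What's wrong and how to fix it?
Bug: Missing join condition: each purchases row is matched to all customers rows instead of just its own

Fix: Specify the join condition linking the foreign key to the parent id

Corrected query:
SELECT c.id, p.name, c.amount FROM customers p JOIN purchases c ON c.customer_id = p.id

Result:
id | name  | amount 
---+-------+--------
1  | Alice | 352.43 
2  | Frank | 774.85 
3  | Frank | 432.64 
4  | Frank | 176.51 
5  | Alice | 1465.09
6  | Alice | 1998.18
7  | Alice | 1886.55
8  | Alice | 1679.79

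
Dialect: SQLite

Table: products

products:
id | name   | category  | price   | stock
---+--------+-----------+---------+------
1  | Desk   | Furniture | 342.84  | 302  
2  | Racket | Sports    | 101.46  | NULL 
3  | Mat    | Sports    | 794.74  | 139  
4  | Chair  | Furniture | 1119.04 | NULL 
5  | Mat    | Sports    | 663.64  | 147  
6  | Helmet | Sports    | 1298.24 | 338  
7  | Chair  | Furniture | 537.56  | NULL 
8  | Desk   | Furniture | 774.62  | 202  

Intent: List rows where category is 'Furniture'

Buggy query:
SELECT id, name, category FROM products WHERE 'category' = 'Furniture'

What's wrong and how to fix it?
Bug: Single quotes denote string literals in SQL; the column name is being compared as a constant string

Fix: Remove the quotes around the column name (or use double quotes for an identifier)

Corrected query:
SELECT id, name, category FROM products WHERE category = 'Furniture'

Result:
id | name  | category 
---+-------+----------
1  | Desk  | Furniture
4  | Chair | Furniture
7  | Chair | Furniture
8  | Desk  | Furniture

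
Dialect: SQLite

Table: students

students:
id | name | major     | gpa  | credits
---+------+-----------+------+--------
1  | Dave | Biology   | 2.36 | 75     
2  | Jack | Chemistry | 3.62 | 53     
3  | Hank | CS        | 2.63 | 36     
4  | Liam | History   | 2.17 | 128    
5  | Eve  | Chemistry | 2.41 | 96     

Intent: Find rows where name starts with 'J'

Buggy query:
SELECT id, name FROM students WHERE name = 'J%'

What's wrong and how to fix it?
Bug: Wildcards only work with LIKE; '=' treats '%' as a literal character

Fix: Use LIKE for wildcard pattern matching

Corrected query:
SELECT id, name FROM students WHERE name LIKE 'J%'

Result:
id | name
---+-----
2  | Jack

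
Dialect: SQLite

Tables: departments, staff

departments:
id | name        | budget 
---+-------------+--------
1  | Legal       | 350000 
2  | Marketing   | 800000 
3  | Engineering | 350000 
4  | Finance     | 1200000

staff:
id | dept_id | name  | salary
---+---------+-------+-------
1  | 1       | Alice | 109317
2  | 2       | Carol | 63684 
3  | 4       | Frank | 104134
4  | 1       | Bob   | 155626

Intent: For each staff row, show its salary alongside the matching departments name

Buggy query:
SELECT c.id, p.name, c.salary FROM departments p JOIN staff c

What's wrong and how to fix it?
Bug: Missing join condition: each staff row is matched to all departments rows instead of just its own

Fix: Specify the join condition linking the foreign key to the parent id

Corrected query:
SELECT c.id, p.name, c.salary FROM departments p JOIN staff c ON c.dept_id = p.id

Result:
id | name      | salary
---+-----------+-------
1  | Legal     | 109317
2  | Marketing | 63684 
3  | Finance   | 104134
4  | Legal     | 155626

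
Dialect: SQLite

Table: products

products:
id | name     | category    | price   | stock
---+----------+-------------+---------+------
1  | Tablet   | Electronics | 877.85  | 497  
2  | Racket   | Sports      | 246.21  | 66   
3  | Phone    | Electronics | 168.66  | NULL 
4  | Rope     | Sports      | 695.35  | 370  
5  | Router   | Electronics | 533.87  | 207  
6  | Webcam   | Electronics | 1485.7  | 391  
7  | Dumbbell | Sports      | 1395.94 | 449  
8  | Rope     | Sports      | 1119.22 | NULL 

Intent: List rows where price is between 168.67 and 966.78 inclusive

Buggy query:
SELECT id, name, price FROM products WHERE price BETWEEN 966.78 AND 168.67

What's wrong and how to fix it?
Bug: The bounds are reversed; BETWEEN a AND b requires a <= b to match anything

Fix: Write BETWEEN 168.67 AND 966.78

Corrected query:
SELECT id, name, price FROM products WHERE price BETWEEN 168.67 AND 966.78

Result:
id | name   | price 
---+--------+-------
1  | Tablet | 877.85
2  | Racket | 246.21
4  | Rope   | 695.35
5  | Router | 533.87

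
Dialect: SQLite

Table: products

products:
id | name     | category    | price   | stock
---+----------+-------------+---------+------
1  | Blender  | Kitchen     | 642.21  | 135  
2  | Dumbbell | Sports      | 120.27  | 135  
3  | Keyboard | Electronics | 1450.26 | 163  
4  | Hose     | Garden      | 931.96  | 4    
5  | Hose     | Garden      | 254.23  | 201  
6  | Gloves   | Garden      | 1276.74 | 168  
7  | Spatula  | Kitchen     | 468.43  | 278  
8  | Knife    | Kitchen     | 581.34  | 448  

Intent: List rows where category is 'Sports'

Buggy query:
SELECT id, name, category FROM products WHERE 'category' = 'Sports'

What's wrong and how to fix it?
Bug: Single quotes denote string literals in SQL; the column name is being compared as a constant string

Fix: Remove the quotes around the column name (or use double quotes for an identifier)

Corrected query:
SELECT id, name, category FROM products WHERE category = 'Sports'

Result:
id | name     | category
---+----------+---------
2  | Dumbbell | Sports  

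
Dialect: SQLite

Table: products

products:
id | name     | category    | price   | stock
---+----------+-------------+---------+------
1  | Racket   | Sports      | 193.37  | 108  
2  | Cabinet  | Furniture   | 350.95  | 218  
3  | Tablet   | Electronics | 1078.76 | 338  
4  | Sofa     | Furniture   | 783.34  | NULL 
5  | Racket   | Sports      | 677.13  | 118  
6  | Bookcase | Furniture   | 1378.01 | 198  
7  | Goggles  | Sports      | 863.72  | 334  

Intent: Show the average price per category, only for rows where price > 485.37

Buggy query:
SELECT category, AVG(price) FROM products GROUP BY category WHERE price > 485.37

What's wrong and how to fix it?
Bug: Row-level WHERE must come before GROUP BY in the clause order

Fix: Move the WHERE clause before GROUP BY

Corrected query:
SELECT category, AVG(price) FROM products WHERE price > 485.37 GROUP BY category

Result:
category    | AVG(price)
------------+-----------
Electronics | 1078.76   
Furniture   | 1080.675  
Sports      | 770.425   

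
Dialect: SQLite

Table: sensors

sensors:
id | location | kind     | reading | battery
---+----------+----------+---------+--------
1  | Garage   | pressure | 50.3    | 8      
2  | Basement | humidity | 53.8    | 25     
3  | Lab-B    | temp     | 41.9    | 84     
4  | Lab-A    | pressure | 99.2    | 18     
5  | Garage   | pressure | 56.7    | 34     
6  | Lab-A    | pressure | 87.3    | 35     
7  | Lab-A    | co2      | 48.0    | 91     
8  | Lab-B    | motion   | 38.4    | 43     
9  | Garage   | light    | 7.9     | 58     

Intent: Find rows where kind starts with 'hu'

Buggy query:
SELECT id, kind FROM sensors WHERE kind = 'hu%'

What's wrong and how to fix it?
Bug: '=' compares the literal string including the % character; pattern matching needs LIKE

Fix: Use LIKE for wildcard pattern matching

Corrected query:
SELECT id, kind FROM sensors WHERE kind LIKE 'hu%'

Result:
id | kind    
---+---------
2  | humidity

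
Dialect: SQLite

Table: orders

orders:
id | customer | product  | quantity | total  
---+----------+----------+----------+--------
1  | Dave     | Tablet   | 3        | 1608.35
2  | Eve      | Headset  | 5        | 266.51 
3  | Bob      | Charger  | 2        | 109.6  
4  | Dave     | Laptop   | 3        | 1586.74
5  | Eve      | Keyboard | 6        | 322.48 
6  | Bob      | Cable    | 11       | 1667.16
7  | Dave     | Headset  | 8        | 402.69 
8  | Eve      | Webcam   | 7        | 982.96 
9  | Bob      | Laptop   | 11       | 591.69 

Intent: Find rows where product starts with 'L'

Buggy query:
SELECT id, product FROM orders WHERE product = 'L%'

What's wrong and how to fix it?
Bug: '=' compares the literal string including the % character; pattern matching needs LIKE

Fix: Use LIKE for wildcard pattern matching

Corrected query:
SELECT id, product FROM orders WHERE product LIKE 'L%'

Result:
id | product
---+--------
4  | Laptop 
9  | Laptop 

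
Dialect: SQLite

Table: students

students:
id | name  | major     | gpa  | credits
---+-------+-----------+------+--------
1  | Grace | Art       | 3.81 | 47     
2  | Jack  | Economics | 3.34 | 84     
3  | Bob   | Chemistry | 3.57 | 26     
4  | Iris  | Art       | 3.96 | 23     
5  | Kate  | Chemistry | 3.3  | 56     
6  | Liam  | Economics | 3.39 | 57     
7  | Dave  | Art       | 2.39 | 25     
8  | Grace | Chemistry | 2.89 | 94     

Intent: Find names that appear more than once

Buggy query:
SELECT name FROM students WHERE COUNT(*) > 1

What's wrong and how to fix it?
Bug: WHERE can't reference COUNT(*); aggregates are computed after WHERE

Fix: GROUP BY name, then filter groups with HAVING COUNT(*) > 1

Corrected query:
SELECT name FROM students GROUP BY name HAVING COUNT(*) > 1

Result:
name 
-----
Grace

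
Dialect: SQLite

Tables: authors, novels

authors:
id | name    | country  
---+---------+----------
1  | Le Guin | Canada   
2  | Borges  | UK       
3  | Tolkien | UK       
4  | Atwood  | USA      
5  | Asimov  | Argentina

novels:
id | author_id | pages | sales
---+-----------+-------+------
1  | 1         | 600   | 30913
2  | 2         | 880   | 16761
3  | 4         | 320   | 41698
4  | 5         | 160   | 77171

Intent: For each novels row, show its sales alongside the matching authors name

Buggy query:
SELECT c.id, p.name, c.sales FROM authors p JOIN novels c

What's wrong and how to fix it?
Bug: Missing join condition: each novels row is matched to all authors rows instead of just its own

Fix: Add ON c.author_id = p.id to the JOIN

Corrected query:
SELECT c.id, p.name, c.sales FROM authors p JOIN novels c ON c.author_id = p.id

Result:
id | name    | sales
---+---------+------
1  | Le Guin | 30913
2  | Borges  | 16761
3  | Atwood  | 41698
4  | Asimov  | 77171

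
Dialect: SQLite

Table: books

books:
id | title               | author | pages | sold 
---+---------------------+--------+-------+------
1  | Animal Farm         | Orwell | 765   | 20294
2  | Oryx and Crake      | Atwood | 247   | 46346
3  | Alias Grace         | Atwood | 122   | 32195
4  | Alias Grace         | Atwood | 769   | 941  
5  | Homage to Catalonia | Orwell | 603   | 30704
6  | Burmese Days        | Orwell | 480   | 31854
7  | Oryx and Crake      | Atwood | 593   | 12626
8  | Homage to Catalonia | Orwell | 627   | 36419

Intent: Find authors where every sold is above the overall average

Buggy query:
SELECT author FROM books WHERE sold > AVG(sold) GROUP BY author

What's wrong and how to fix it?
Bug: AVG() is an aggregate; it can't sit directly in WHERE

Fix: Use a subquery for AVG and a HAVING MIN(...) filter so the condition holds for every row in the group

Corrected query:
SELECT author FROM books GROUP BY author HAVING MIN(sold) > (SELECT AVG(sold) FROM books)

Result:
(no rows)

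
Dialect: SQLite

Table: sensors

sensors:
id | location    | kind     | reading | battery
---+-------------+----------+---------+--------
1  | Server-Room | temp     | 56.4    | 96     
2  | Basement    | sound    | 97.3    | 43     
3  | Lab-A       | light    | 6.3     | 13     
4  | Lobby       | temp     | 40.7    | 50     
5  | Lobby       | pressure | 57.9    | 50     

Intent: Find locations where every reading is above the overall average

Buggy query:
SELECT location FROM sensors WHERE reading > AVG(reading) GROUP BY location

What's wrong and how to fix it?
Bug: AVG() is an aggregate; it can't sit directly in WHERE

Fix: Use a subquery for AVG and a HAVING MIN(...) filter so the condition holds for every row in the group

Corrected query:
SELECT location FROM sensors GROUP BY location HAVING MIN(reading) > (SELECT AVG(reading) FROM sensors)

Result:
location   
-----------
Basement   
Server-Room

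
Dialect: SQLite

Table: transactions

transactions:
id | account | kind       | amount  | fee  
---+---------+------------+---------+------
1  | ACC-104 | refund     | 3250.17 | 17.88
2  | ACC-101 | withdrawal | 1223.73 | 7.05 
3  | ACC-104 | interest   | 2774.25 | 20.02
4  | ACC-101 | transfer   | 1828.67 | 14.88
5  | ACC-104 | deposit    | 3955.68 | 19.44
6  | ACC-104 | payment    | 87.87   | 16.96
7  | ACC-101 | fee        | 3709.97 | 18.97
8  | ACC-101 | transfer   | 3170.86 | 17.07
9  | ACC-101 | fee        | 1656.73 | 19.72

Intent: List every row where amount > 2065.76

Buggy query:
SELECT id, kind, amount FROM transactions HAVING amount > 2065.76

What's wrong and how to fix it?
Bug: This is a non-aggregate query (no GROUP BY, no aggregates), so in SQLite the HAVING clause is invalid here; a row-level condition belongs in WHERE

Fix: Use WHERE for row-level filtering

Corrected query:
SELECT id, kind, amount FROM transactions WHERE amount > 2065.76

Result:
id | kind     | amount 
---+----------+--------
1  | refund   | 3250.17
3  | interest | 2774.25
5  | deposit  | 3955.68
7  | fee      | 3709.97
8  | transfer | 3170.86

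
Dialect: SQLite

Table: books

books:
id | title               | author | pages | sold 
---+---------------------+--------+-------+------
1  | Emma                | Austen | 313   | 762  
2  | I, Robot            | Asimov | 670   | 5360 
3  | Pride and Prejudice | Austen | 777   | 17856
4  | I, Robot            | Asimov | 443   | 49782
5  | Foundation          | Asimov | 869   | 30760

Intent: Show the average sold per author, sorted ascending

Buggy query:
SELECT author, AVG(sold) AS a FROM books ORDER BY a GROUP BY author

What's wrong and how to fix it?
Bug: ORDER BY appears before GROUP BY; SQL clause order requires GROUP BY first

Fix: Reorder: SELECT … FROM … GROUP BY … ORDER BY …

Corrected query:
SELECT author, AVG(sold) AS a FROM books GROUP BY author ORDER BY a

Result:
author | a    
-------+------
Austen | 9309 
Asimov | 28634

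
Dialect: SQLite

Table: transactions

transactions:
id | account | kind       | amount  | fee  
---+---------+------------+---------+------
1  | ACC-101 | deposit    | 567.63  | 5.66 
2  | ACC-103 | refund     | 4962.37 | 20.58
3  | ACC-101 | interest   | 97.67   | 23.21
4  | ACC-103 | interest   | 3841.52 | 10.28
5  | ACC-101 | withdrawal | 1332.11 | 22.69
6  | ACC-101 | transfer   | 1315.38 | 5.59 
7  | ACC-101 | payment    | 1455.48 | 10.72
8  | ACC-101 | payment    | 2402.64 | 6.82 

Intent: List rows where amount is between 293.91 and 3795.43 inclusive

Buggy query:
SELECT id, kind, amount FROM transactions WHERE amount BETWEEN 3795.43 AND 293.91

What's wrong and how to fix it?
Bug: BETWEEN expects the lower bound first; with 3795.43 AND 293.91 the range is empty

Fix: Swap the bounds so the smaller value comes first

Corrected query:
SELECT id, kind, amount FROM transactions WHERE amount BETWEEN 293.91 AND 3795.43

Result:
id | kind       | amount 
---+------------+--------
1  | deposit    | 567.63 
5  | withdrawal | 1332.11
6  | transfer   | 1315.38
7  | payment    | 1455.48
8  | payment    | 2402.64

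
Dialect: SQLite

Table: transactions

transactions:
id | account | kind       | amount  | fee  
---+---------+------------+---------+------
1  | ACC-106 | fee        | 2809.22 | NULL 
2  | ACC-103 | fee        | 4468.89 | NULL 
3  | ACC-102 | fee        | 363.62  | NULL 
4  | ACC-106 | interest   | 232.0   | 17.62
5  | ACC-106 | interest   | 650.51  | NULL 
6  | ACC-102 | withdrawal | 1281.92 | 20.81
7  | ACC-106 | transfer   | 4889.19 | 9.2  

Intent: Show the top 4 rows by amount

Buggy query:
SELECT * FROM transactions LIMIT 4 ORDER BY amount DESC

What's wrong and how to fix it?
Bug: ORDER BY cannot follow LIMIT; LIMIT is the final clause

Fix: Sort with ORDER BY, then apply LIMIT

Corrected query:
SELECT * FROM transactions ORDER BY amount DESC LIMIT 4

Result:
id | account | kind       | amount  | fee  
---+---------+------------+---------+------
7  | ACC-106 | transfer   | 4889.19 | 9.2  
2  | ACC-103 | fee        | 4468.89 | NULL 
1  | ACC-106 | fee        | 2809.22 | NULL 
6  | ACC-102 | withdrawal | 1281.92 | 20.81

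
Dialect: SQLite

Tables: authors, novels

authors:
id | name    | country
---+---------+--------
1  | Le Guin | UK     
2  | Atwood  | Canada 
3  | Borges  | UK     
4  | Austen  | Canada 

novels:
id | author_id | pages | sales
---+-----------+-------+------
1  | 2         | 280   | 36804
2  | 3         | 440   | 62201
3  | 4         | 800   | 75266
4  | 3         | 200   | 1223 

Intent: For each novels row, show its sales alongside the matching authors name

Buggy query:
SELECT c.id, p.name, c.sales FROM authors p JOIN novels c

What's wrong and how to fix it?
Bug: JOIN with no ON clause produces a cartesian product; every novels row pairs with every authors row

Fix: Add ON c.author_id = p.id to the JOIN

Corrected query:
SELECT c.id, p.name, c.sales FROM authors p JOIN novels c ON c.author_id = p.id

Result:
id | name   | sales
---+--------+------
1  | Atwood | 36804
2  | Borges | 62201
3  | Austen | 75266
4  | Borges | 1223 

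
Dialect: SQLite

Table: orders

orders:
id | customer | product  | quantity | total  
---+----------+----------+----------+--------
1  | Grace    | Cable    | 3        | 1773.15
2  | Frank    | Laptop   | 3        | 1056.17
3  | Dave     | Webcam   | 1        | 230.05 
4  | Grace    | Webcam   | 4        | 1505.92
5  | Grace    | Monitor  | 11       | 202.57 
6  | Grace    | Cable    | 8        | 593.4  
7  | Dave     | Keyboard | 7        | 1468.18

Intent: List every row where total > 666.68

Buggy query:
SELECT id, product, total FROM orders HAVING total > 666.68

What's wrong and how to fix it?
Bug: HAVING filters the output of aggregation, but this query has no GROUP BY and no aggregate functions, so SQLite rejects it (HAVING clause on a non-aggregate query); the condition here is per row

Fix: Replace HAVING with WHERE since the condition applies to individual rows

Corrected query:
SELECT id, product, total FROM orders WHERE total > 666.68

Result:
id | product  | total  
---+----------+--------
1  | Cable    | 1773.15
2  | Laptop   | 1056.17
4  | Webcam   | 1505.92
7  | Keyboard | 1468.18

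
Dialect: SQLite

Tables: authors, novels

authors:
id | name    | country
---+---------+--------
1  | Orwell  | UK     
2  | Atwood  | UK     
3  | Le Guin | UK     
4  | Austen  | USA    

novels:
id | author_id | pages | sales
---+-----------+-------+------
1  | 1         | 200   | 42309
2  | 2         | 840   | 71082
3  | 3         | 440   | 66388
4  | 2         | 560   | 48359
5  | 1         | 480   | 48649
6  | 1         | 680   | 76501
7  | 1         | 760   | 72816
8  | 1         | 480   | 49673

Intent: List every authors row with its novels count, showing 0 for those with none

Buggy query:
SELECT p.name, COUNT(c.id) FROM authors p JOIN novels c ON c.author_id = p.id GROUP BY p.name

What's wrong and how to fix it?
Bug: INNER JOIN drops authors rows that have no matching novels rows

Fix: Switch to LEFT JOIN to retain unmatched parent rows

Corrected query:
SELECT p.name, COUNT(c.id) FROM authors p LEFT JOIN novels c ON c.author_id = p.id GROUP BY p.name

Result:
name    | COUNT(c.id)
--------+------------
Atwood  | 2          
Austen  | 0          
Le Guin | 1          
Orwell  | 5          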